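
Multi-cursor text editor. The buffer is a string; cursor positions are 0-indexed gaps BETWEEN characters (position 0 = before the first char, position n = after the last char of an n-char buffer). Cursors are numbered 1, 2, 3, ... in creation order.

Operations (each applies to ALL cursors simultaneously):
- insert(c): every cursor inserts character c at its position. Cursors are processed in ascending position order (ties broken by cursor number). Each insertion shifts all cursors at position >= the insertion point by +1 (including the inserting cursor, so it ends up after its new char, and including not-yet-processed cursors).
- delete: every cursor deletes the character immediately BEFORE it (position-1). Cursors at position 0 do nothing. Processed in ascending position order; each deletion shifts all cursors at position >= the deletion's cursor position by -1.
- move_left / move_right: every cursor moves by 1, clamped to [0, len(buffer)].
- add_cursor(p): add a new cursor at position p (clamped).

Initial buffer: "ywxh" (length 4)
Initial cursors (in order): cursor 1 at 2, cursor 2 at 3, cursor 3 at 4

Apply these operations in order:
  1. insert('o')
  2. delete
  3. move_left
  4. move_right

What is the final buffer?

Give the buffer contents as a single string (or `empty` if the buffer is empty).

Answer: ywxh

Derivation:
After op 1 (insert('o')): buffer="ywoxoho" (len 7), cursors c1@3 c2@5 c3@7, authorship ..1.2.3
After op 2 (delete): buffer="ywxh" (len 4), cursors c1@2 c2@3 c3@4, authorship ....
After op 3 (move_left): buffer="ywxh" (len 4), cursors c1@1 c2@2 c3@3, authorship ....
After op 4 (move_right): buffer="ywxh" (len 4), cursors c1@2 c2@3 c3@4, authorship ....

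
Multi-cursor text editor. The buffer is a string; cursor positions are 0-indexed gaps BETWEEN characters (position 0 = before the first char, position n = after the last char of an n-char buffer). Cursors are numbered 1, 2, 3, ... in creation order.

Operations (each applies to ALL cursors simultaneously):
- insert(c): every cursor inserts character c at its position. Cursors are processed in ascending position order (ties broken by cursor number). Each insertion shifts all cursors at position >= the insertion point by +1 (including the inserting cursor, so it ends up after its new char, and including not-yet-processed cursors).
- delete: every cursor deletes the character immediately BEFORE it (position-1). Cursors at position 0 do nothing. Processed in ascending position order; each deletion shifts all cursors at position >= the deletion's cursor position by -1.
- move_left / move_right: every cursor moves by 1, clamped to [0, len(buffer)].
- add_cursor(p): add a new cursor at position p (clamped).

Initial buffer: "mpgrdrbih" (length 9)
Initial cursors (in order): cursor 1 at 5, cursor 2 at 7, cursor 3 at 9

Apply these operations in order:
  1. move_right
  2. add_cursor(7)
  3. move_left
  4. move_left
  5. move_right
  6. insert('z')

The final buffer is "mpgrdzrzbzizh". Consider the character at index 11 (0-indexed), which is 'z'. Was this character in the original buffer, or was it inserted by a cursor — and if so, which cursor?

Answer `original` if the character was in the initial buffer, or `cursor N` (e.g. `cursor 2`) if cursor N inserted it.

Answer: cursor 3

Derivation:
After op 1 (move_right): buffer="mpgrdrbih" (len 9), cursors c1@6 c2@8 c3@9, authorship .........
After op 2 (add_cursor(7)): buffer="mpgrdrbih" (len 9), cursors c1@6 c4@7 c2@8 c3@9, authorship .........
After op 3 (move_left): buffer="mpgrdrbih" (len 9), cursors c1@5 c4@6 c2@7 c3@8, authorship .........
After op 4 (move_left): buffer="mpgrdrbih" (len 9), cursors c1@4 c4@5 c2@6 c3@7, authorship .........
After op 5 (move_right): buffer="mpgrdrbih" (len 9), cursors c1@5 c4@6 c2@7 c3@8, authorship .........
After op 6 (insert('z')): buffer="mpgrdzrzbzizh" (len 13), cursors c1@6 c4@8 c2@10 c3@12, authorship .....1.4.2.3.
Authorship (.=original, N=cursor N): . . . . . 1 . 4 . 2 . 3 .
Index 11: author = 3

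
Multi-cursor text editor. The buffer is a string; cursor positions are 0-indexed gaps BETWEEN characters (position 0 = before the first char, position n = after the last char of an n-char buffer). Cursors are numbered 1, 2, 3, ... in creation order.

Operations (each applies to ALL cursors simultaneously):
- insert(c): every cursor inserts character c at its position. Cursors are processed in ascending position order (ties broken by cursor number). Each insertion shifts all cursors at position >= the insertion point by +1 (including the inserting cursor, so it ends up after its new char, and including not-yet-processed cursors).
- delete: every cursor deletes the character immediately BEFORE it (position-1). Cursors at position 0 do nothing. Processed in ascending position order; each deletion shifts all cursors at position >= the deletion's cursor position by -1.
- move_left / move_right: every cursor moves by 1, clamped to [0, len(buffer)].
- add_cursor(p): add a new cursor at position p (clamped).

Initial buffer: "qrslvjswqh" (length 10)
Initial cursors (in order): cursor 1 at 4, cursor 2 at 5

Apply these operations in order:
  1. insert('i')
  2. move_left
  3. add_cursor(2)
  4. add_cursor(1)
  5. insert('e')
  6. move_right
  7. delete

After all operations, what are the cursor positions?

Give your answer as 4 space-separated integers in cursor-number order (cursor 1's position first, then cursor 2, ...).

Answer: 5 7 3 2

Derivation:
After op 1 (insert('i')): buffer="qrslivijswqh" (len 12), cursors c1@5 c2@7, authorship ....1.2.....
After op 2 (move_left): buffer="qrslivijswqh" (len 12), cursors c1@4 c2@6, authorship ....1.2.....
After op 3 (add_cursor(2)): buffer="qrslivijswqh" (len 12), cursors c3@2 c1@4 c2@6, authorship ....1.2.....
After op 4 (add_cursor(1)): buffer="qrslivijswqh" (len 12), cursors c4@1 c3@2 c1@4 c2@6, authorship ....1.2.....
After op 5 (insert('e')): buffer="qeresleiveijswqh" (len 16), cursors c4@2 c3@4 c1@7 c2@10, authorship .4.3..11.22.....
After op 6 (move_right): buffer="qeresleiveijswqh" (len 16), cursors c4@3 c3@5 c1@8 c2@11, authorship .4.3..11.22.....
After op 7 (delete): buffer="qeelevejswqh" (len 12), cursors c4@2 c3@3 c1@5 c2@7, authorship .43.1.2.....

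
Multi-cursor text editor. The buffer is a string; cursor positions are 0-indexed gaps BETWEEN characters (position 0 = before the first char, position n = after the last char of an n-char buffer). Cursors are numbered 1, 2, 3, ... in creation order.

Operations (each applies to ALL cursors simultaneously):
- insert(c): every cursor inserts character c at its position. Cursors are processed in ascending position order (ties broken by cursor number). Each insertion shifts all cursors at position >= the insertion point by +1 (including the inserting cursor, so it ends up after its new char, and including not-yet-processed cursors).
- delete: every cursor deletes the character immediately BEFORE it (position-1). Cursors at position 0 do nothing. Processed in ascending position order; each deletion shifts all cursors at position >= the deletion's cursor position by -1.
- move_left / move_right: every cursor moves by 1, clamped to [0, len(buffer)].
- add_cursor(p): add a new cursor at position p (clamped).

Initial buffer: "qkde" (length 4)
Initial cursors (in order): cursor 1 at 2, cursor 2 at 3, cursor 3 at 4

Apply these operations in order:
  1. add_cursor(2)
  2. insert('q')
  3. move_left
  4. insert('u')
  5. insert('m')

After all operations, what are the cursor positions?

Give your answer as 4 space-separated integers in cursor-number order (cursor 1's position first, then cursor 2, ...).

Answer: 7 11 15 7

Derivation:
After op 1 (add_cursor(2)): buffer="qkde" (len 4), cursors c1@2 c4@2 c2@3 c3@4, authorship ....
After op 2 (insert('q')): buffer="qkqqdqeq" (len 8), cursors c1@4 c4@4 c2@6 c3@8, authorship ..14.2.3
After op 3 (move_left): buffer="qkqqdqeq" (len 8), cursors c1@3 c4@3 c2@5 c3@7, authorship ..14.2.3
After op 4 (insert('u')): buffer="qkquuqduqeuq" (len 12), cursors c1@5 c4@5 c2@8 c3@11, authorship ..1144.22.33
After op 5 (insert('m')): buffer="qkquummqdumqeumq" (len 16), cursors c1@7 c4@7 c2@11 c3@15, authorship ..114144.222.333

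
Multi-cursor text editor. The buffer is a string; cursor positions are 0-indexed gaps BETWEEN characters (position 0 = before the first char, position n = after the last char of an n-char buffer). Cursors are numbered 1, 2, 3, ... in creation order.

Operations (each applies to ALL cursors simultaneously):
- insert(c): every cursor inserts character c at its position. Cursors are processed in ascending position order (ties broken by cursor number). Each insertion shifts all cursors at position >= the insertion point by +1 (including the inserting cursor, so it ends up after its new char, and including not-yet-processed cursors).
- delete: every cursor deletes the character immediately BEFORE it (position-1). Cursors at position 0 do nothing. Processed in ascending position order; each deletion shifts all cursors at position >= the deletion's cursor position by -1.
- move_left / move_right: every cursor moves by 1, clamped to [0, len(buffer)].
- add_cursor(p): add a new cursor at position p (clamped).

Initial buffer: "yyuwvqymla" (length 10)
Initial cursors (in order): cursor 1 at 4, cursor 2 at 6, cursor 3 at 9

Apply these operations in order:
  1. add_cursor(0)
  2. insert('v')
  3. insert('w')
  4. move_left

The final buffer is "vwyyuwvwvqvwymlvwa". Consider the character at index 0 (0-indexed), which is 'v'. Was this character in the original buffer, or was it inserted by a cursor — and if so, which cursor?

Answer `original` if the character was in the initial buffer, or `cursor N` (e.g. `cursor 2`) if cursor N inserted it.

Answer: cursor 4

Derivation:
After op 1 (add_cursor(0)): buffer="yyuwvqymla" (len 10), cursors c4@0 c1@4 c2@6 c3@9, authorship ..........
After op 2 (insert('v')): buffer="vyyuwvvqvymlva" (len 14), cursors c4@1 c1@6 c2@9 c3@13, authorship 4....1..2...3.
After op 3 (insert('w')): buffer="vwyyuwvwvqvwymlvwa" (len 18), cursors c4@2 c1@8 c2@12 c3@17, authorship 44....11..22...33.
After op 4 (move_left): buffer="vwyyuwvwvqvwymlvwa" (len 18), cursors c4@1 c1@7 c2@11 c3@16, authorship 44....11..22...33.
Authorship (.=original, N=cursor N): 4 4 . . . . 1 1 . . 2 2 . . . 3 3 .
Index 0: author = 4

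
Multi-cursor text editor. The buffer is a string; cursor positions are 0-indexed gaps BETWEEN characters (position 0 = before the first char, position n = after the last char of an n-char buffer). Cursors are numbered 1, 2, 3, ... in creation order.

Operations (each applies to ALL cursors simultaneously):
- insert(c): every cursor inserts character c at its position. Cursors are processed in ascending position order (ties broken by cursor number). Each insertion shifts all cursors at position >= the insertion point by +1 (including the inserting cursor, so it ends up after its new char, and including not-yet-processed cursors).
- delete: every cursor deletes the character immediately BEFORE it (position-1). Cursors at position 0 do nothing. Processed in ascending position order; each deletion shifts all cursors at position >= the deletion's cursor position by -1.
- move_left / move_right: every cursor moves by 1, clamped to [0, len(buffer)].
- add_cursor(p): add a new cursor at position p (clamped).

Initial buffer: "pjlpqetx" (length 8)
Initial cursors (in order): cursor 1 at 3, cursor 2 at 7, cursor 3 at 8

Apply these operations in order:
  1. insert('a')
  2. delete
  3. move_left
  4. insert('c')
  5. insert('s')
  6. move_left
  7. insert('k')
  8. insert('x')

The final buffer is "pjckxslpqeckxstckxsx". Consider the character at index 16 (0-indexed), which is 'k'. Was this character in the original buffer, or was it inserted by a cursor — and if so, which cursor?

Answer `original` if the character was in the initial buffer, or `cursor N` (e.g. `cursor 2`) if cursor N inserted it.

Answer: cursor 3

Derivation:
After op 1 (insert('a')): buffer="pjlapqetaxa" (len 11), cursors c1@4 c2@9 c3@11, authorship ...1....2.3
After op 2 (delete): buffer="pjlpqetx" (len 8), cursors c1@3 c2@7 c3@8, authorship ........
After op 3 (move_left): buffer="pjlpqetx" (len 8), cursors c1@2 c2@6 c3@7, authorship ........
After op 4 (insert('c')): buffer="pjclpqectcx" (len 11), cursors c1@3 c2@8 c3@10, authorship ..1....2.3.
After op 5 (insert('s')): buffer="pjcslpqecstcsx" (len 14), cursors c1@4 c2@10 c3@13, authorship ..11....22.33.
After op 6 (move_left): buffer="pjcslpqecstcsx" (len 14), cursors c1@3 c2@9 c3@12, authorship ..11....22.33.
After op 7 (insert('k')): buffer="pjckslpqeckstcksx" (len 17), cursors c1@4 c2@11 c3@15, authorship ..111....222.333.
After op 8 (insert('x')): buffer="pjckxslpqeckxstckxsx" (len 20), cursors c1@5 c2@13 c3@18, authorship ..1111....2222.3333.
Authorship (.=original, N=cursor N): . . 1 1 1 1 . . . . 2 2 2 2 . 3 3 3 3 .
Index 16: author = 3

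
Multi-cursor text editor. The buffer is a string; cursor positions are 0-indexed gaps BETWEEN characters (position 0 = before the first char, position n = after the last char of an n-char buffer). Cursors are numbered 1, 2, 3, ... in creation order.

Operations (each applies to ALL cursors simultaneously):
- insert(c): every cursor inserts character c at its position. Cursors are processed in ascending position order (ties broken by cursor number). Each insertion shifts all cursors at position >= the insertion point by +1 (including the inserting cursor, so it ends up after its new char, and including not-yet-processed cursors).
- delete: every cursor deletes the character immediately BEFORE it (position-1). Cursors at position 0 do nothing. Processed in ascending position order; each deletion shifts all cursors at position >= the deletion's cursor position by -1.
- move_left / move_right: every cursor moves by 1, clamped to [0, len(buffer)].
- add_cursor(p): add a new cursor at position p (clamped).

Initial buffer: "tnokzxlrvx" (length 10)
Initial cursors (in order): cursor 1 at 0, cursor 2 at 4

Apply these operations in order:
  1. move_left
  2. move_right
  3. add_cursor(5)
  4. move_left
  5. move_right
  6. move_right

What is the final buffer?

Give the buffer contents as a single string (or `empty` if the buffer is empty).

Answer: tnokzxlrvx

Derivation:
After op 1 (move_left): buffer="tnokzxlrvx" (len 10), cursors c1@0 c2@3, authorship ..........
After op 2 (move_right): buffer="tnokzxlrvx" (len 10), cursors c1@1 c2@4, authorship ..........
After op 3 (add_cursor(5)): buffer="tnokzxlrvx" (len 10), cursors c1@1 c2@4 c3@5, authorship ..........
After op 4 (move_left): buffer="tnokzxlrvx" (len 10), cursors c1@0 c2@3 c3@4, authorship ..........
After op 5 (move_right): buffer="tnokzxlrvx" (len 10), cursors c1@1 c2@4 c3@5, authorship ..........
After op 6 (move_right): buffer="tnokzxlrvx" (len 10), cursors c1@2 c2@5 c3@6, authorship ..........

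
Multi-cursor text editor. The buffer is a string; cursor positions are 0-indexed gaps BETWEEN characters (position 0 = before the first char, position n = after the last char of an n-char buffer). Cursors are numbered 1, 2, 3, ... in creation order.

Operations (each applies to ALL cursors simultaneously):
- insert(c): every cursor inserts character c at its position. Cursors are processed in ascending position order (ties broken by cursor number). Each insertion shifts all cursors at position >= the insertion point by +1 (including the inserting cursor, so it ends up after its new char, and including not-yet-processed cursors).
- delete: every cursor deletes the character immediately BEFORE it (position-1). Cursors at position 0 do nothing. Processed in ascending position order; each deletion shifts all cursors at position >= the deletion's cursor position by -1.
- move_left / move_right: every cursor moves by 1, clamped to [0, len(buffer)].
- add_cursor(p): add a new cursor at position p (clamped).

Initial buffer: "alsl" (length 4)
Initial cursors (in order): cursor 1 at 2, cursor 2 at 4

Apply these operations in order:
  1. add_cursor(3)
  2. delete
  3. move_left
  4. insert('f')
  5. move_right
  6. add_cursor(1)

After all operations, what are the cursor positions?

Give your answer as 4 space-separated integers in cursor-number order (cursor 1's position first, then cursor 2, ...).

After op 1 (add_cursor(3)): buffer="alsl" (len 4), cursors c1@2 c3@3 c2@4, authorship ....
After op 2 (delete): buffer="a" (len 1), cursors c1@1 c2@1 c3@1, authorship .
After op 3 (move_left): buffer="a" (len 1), cursors c1@0 c2@0 c3@0, authorship .
After op 4 (insert('f')): buffer="fffa" (len 4), cursors c1@3 c2@3 c3@3, authorship 123.
After op 5 (move_right): buffer="fffa" (len 4), cursors c1@4 c2@4 c3@4, authorship 123.
After op 6 (add_cursor(1)): buffer="fffa" (len 4), cursors c4@1 c1@4 c2@4 c3@4, authorship 123.

Answer: 4 4 4 1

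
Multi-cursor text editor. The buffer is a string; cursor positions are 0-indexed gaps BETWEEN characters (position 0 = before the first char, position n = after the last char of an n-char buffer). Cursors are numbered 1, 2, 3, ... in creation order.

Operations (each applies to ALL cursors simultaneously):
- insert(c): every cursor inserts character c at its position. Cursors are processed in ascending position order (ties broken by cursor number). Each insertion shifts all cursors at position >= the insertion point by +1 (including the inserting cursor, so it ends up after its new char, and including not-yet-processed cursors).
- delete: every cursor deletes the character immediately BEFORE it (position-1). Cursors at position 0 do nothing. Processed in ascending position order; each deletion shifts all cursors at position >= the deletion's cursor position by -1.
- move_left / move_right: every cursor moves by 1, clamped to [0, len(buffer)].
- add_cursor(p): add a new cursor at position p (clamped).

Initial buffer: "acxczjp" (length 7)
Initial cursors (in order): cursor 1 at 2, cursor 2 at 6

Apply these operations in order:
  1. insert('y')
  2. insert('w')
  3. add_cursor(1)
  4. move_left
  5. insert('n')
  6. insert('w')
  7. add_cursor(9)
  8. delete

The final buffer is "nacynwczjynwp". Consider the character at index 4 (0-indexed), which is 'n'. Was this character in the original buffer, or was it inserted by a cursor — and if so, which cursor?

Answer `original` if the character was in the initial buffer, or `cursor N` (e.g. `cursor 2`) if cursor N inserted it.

Answer: cursor 1

Derivation:
After op 1 (insert('y')): buffer="acyxczjyp" (len 9), cursors c1@3 c2@8, authorship ..1....2.
After op 2 (insert('w')): buffer="acywxczjywp" (len 11), cursors c1@4 c2@10, authorship ..11....22.
After op 3 (add_cursor(1)): buffer="acywxczjywp" (len 11), cursors c3@1 c1@4 c2@10, authorship ..11....22.
After op 4 (move_left): buffer="acywxczjywp" (len 11), cursors c3@0 c1@3 c2@9, authorship ..11....22.
After op 5 (insert('n')): buffer="nacynwxczjynwp" (len 14), cursors c3@1 c1@5 c2@12, authorship 3..111....222.
After op 6 (insert('w')): buffer="nwacynwwxczjynwwp" (len 17), cursors c3@2 c1@7 c2@15, authorship 33..1111....2222.
After op 7 (add_cursor(9)): buffer="nwacynwwxczjynwwp" (len 17), cursors c3@2 c1@7 c4@9 c2@15, authorship 33..1111....2222.
After op 8 (delete): buffer="nacynwczjynwp" (len 13), cursors c3@1 c1@5 c4@6 c2@11, authorship 3..111...222.
Authorship (.=original, N=cursor N): 3 . . 1 1 1 . . . 2 2 2 .
Index 4: author = 1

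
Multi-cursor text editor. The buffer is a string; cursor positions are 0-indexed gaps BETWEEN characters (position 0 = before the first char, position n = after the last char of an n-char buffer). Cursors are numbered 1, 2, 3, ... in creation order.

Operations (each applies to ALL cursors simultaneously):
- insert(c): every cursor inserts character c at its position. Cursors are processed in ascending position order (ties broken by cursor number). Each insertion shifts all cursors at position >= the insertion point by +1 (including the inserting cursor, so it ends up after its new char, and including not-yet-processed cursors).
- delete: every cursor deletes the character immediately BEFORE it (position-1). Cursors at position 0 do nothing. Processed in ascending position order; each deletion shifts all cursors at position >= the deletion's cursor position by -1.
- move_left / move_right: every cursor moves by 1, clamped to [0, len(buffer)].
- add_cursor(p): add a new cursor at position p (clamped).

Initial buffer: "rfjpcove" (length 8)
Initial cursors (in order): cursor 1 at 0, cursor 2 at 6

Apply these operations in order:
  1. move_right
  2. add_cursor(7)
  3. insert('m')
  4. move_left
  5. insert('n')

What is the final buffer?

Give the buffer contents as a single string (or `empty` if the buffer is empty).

Answer: rnmfjpcovmnnme

Derivation:
After op 1 (move_right): buffer="rfjpcove" (len 8), cursors c1@1 c2@7, authorship ........
After op 2 (add_cursor(7)): buffer="rfjpcove" (len 8), cursors c1@1 c2@7 c3@7, authorship ........
After op 3 (insert('m')): buffer="rmfjpcovmme" (len 11), cursors c1@2 c2@10 c3@10, authorship .1......23.
After op 4 (move_left): buffer="rmfjpcovmme" (len 11), cursors c1@1 c2@9 c3@9, authorship .1......23.
After op 5 (insert('n')): buffer="rnmfjpcovmnnme" (len 14), cursors c1@2 c2@12 c3@12, authorship .11......2233.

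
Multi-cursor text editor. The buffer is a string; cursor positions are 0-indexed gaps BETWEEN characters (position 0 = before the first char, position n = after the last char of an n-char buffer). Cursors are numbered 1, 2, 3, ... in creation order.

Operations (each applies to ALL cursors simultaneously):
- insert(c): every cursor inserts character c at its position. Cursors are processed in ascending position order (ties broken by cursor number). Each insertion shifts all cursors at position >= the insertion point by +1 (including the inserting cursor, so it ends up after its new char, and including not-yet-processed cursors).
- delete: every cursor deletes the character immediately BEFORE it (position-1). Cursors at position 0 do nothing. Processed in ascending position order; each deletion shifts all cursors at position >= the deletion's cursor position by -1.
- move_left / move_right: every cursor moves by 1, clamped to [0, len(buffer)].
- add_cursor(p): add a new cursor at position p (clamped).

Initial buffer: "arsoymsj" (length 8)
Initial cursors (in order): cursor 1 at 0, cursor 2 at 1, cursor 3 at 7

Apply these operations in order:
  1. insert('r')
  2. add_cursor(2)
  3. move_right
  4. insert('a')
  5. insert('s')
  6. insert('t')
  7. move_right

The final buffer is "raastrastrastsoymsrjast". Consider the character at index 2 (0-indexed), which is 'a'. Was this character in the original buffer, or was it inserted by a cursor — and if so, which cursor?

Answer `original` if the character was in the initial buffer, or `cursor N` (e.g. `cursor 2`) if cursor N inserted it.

After op 1 (insert('r')): buffer="rarrsoymsrj" (len 11), cursors c1@1 c2@3 c3@10, authorship 1.2......3.
After op 2 (add_cursor(2)): buffer="rarrsoymsrj" (len 11), cursors c1@1 c4@2 c2@3 c3@10, authorship 1.2......3.
After op 3 (move_right): buffer="rarrsoymsrj" (len 11), cursors c1@2 c4@3 c2@4 c3@11, authorship 1.2......3.
After op 4 (insert('a')): buffer="raararasoymsrja" (len 15), cursors c1@3 c4@5 c2@7 c3@15, authorship 1.124.2.....3.3
After op 5 (insert('s')): buffer="raasrasrassoymsrjas" (len 19), cursors c1@4 c4@7 c2@10 c3@19, authorship 1.11244.22.....3.33
After op 6 (insert('t')): buffer="raastrastrastsoymsrjast" (len 23), cursors c1@5 c4@9 c2@13 c3@23, authorship 1.1112444.222.....3.333
After op 7 (move_right): buffer="raastrastrastsoymsrjast" (len 23), cursors c1@6 c4@10 c2@14 c3@23, authorship 1.1112444.222.....3.333
Authorship (.=original, N=cursor N): 1 . 1 1 1 2 4 4 4 . 2 2 2 . . . . . 3 . 3 3 3
Index 2: author = 1

Answer: cursor 1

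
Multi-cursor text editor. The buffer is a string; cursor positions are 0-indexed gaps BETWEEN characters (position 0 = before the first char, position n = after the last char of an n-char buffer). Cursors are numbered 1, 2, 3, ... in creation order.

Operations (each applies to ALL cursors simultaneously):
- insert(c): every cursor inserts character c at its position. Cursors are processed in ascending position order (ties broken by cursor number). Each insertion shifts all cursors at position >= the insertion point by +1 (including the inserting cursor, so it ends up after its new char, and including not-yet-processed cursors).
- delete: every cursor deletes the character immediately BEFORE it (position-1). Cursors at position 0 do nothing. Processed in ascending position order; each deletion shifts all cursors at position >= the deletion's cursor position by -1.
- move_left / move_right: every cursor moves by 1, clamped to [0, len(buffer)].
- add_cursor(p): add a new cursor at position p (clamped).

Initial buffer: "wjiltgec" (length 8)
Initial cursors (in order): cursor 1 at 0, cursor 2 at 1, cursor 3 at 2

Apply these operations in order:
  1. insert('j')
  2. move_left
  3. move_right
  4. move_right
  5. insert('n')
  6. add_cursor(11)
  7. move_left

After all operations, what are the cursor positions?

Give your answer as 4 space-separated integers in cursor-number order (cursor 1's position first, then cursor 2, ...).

After op 1 (insert('j')): buffer="jwjjjiltgec" (len 11), cursors c1@1 c2@3 c3@5, authorship 1.2.3......
After op 2 (move_left): buffer="jwjjjiltgec" (len 11), cursors c1@0 c2@2 c3@4, authorship 1.2.3......
After op 3 (move_right): buffer="jwjjjiltgec" (len 11), cursors c1@1 c2@3 c3@5, authorship 1.2.3......
After op 4 (move_right): buffer="jwjjjiltgec" (len 11), cursors c1@2 c2@4 c3@6, authorship 1.2.3......
After op 5 (insert('n')): buffer="jwnjjnjinltgec" (len 14), cursors c1@3 c2@6 c3@9, authorship 1.12.23.3.....
After op 6 (add_cursor(11)): buffer="jwnjjnjinltgec" (len 14), cursors c1@3 c2@6 c3@9 c4@11, authorship 1.12.23.3.....
After op 7 (move_left): buffer="jwnjjnjinltgec" (len 14), cursors c1@2 c2@5 c3@8 c4@10, authorship 1.12.23.3.....

Answer: 2 5 8 10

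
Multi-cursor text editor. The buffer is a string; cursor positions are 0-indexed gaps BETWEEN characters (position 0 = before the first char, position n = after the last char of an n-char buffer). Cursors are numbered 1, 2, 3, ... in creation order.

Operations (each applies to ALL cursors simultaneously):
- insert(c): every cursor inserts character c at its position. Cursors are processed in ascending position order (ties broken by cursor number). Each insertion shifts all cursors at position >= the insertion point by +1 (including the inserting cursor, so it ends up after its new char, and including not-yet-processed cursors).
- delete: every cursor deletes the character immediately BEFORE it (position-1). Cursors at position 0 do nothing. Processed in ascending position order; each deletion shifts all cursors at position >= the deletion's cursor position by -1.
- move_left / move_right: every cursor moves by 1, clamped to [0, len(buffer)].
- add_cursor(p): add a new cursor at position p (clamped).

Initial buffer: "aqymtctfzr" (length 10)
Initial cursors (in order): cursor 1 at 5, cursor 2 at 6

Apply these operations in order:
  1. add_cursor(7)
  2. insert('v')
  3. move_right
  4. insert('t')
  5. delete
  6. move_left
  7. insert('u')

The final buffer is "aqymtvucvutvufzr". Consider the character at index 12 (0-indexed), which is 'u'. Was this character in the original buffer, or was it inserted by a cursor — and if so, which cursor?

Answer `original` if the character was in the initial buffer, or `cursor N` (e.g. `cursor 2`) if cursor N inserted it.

Answer: cursor 3

Derivation:
After op 1 (add_cursor(7)): buffer="aqymtctfzr" (len 10), cursors c1@5 c2@6 c3@7, authorship ..........
After op 2 (insert('v')): buffer="aqymtvcvtvfzr" (len 13), cursors c1@6 c2@8 c3@10, authorship .....1.2.3...
After op 3 (move_right): buffer="aqymtvcvtvfzr" (len 13), cursors c1@7 c2@9 c3@11, authorship .....1.2.3...
After op 4 (insert('t')): buffer="aqymtvctvttvftzr" (len 16), cursors c1@8 c2@11 c3@14, authorship .....1.12.23.3..
After op 5 (delete): buffer="aqymtvcvtvfzr" (len 13), cursors c1@7 c2@9 c3@11, authorship .....1.2.3...
After op 6 (move_left): buffer="aqymtvcvtvfzr" (len 13), cursors c1@6 c2@8 c3@10, authorship .....1.2.3...
After op 7 (insert('u')): buffer="aqymtvucvutvufzr" (len 16), cursors c1@7 c2@10 c3@13, authorship .....11.22.33...
Authorship (.=original, N=cursor N): . . . . . 1 1 . 2 2 . 3 3 . . .
Index 12: author = 3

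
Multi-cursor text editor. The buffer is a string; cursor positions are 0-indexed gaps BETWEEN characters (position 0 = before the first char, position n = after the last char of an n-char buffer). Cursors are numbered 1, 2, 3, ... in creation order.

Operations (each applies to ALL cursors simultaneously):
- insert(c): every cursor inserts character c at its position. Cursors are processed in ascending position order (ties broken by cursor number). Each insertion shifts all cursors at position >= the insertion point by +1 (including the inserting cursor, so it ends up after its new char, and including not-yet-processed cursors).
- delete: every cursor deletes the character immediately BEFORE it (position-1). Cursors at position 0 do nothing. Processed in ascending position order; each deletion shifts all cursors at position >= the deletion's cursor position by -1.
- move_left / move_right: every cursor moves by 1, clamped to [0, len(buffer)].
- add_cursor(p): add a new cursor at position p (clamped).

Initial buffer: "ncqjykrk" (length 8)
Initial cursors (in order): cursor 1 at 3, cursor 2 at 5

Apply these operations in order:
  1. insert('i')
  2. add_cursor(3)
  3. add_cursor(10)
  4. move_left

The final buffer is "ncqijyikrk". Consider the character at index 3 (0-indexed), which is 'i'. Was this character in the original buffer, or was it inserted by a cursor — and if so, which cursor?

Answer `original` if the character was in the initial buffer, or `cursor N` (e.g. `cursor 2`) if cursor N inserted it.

Answer: cursor 1

Derivation:
After op 1 (insert('i')): buffer="ncqijyikrk" (len 10), cursors c1@4 c2@7, authorship ...1..2...
After op 2 (add_cursor(3)): buffer="ncqijyikrk" (len 10), cursors c3@3 c1@4 c2@7, authorship ...1..2...
After op 3 (add_cursor(10)): buffer="ncqijyikrk" (len 10), cursors c3@3 c1@4 c2@7 c4@10, authorship ...1..2...
After op 4 (move_left): buffer="ncqijyikrk" (len 10), cursors c3@2 c1@3 c2@6 c4@9, authorship ...1..2...
Authorship (.=original, N=cursor N): . . . 1 . . 2 . . .
Index 3: author = 1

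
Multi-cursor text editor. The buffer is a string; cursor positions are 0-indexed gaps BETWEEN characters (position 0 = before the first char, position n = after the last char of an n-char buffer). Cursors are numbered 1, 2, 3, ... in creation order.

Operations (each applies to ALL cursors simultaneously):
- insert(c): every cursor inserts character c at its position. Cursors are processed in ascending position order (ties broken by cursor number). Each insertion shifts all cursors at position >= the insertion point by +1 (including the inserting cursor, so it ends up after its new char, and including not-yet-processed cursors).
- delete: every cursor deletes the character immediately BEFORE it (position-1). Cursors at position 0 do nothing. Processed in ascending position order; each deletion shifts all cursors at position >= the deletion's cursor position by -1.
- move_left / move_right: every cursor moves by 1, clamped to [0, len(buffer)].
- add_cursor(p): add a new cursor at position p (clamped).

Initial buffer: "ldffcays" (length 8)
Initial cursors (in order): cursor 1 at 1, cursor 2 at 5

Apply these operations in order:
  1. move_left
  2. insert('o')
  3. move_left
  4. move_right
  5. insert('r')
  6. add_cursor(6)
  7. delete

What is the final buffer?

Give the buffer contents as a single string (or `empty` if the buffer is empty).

After op 1 (move_left): buffer="ldffcays" (len 8), cursors c1@0 c2@4, authorship ........
After op 2 (insert('o')): buffer="oldffocays" (len 10), cursors c1@1 c2@6, authorship 1....2....
After op 3 (move_left): buffer="oldffocays" (len 10), cursors c1@0 c2@5, authorship 1....2....
After op 4 (move_right): buffer="oldffocays" (len 10), cursors c1@1 c2@6, authorship 1....2....
After op 5 (insert('r')): buffer="orldfforcays" (len 12), cursors c1@2 c2@8, authorship 11....22....
After op 6 (add_cursor(6)): buffer="orldfforcays" (len 12), cursors c1@2 c3@6 c2@8, authorship 11....22....
After op 7 (delete): buffer="oldfocays" (len 9), cursors c1@1 c3@4 c2@5, authorship 1...2....

Answer: oldfocays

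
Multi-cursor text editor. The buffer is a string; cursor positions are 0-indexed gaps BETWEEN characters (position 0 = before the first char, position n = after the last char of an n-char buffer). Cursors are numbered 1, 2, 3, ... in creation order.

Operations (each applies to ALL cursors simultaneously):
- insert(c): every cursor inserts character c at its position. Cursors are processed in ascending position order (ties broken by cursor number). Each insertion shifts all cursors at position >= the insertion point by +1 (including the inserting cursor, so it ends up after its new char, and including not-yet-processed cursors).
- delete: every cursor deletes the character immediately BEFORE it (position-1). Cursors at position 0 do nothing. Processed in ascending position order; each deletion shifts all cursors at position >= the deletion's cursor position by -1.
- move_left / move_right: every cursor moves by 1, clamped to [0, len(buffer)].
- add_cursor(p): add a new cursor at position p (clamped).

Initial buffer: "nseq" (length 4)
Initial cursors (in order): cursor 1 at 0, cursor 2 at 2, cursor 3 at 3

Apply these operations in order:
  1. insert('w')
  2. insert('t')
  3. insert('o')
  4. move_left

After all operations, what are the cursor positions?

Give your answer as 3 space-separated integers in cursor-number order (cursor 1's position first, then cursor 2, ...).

After op 1 (insert('w')): buffer="wnswewq" (len 7), cursors c1@1 c2@4 c3@6, authorship 1..2.3.
After op 2 (insert('t')): buffer="wtnswtewtq" (len 10), cursors c1@2 c2@6 c3@9, authorship 11..22.33.
After op 3 (insert('o')): buffer="wtonswtoewtoq" (len 13), cursors c1@3 c2@8 c3@12, authorship 111..222.333.
After op 4 (move_left): buffer="wtonswtoewtoq" (len 13), cursors c1@2 c2@7 c3@11, authorship 111..222.333.

Answer: 2 7 11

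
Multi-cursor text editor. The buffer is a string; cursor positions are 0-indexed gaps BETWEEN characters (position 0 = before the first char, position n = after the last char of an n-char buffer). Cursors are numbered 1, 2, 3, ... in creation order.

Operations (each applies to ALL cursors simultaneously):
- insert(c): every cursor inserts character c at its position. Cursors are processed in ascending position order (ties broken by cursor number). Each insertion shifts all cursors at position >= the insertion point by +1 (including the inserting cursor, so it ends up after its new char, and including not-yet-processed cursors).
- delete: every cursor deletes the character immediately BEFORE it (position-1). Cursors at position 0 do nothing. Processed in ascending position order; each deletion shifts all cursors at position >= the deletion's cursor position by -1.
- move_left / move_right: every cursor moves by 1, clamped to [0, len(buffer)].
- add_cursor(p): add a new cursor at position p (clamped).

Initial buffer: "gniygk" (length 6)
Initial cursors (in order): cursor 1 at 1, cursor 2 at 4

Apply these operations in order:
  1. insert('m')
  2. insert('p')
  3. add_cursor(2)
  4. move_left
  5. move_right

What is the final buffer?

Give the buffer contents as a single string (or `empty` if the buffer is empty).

After op 1 (insert('m')): buffer="gmniymgk" (len 8), cursors c1@2 c2@6, authorship .1...2..
After op 2 (insert('p')): buffer="gmpniympgk" (len 10), cursors c1@3 c2@8, authorship .11...22..
After op 3 (add_cursor(2)): buffer="gmpniympgk" (len 10), cursors c3@2 c1@3 c2@8, authorship .11...22..
After op 4 (move_left): buffer="gmpniympgk" (len 10), cursors c3@1 c1@2 c2@7, authorship .11...22..
After op 5 (move_right): buffer="gmpniympgk" (len 10), cursors c3@2 c1@3 c2@8, authorship .11...22..

Answer: gmpniympgk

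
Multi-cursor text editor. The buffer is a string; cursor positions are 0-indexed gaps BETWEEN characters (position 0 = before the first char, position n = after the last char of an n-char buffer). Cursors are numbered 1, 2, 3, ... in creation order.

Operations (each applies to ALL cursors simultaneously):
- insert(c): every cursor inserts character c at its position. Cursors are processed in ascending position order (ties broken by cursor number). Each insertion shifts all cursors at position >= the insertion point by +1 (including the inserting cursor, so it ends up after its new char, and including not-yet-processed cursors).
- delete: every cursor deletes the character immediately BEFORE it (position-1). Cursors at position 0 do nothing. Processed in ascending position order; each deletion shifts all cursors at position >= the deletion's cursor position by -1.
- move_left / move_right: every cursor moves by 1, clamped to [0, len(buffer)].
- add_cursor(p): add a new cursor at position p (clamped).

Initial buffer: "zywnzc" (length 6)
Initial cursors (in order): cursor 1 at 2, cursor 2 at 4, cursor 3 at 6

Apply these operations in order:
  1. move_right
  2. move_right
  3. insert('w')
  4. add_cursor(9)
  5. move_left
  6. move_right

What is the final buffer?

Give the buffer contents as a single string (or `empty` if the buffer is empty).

After op 1 (move_right): buffer="zywnzc" (len 6), cursors c1@3 c2@5 c3@6, authorship ......
After op 2 (move_right): buffer="zywnzc" (len 6), cursors c1@4 c2@6 c3@6, authorship ......
After op 3 (insert('w')): buffer="zywnwzcww" (len 9), cursors c1@5 c2@9 c3@9, authorship ....1..23
After op 4 (add_cursor(9)): buffer="zywnwzcww" (len 9), cursors c1@5 c2@9 c3@9 c4@9, authorship ....1..23
After op 5 (move_left): buffer="zywnwzcww" (len 9), cursors c1@4 c2@8 c3@8 c4@8, authorship ....1..23
After op 6 (move_right): buffer="zywnwzcww" (len 9), cursors c1@5 c2@9 c3@9 c4@9, authorship ....1..23

Answer: zywnwzcww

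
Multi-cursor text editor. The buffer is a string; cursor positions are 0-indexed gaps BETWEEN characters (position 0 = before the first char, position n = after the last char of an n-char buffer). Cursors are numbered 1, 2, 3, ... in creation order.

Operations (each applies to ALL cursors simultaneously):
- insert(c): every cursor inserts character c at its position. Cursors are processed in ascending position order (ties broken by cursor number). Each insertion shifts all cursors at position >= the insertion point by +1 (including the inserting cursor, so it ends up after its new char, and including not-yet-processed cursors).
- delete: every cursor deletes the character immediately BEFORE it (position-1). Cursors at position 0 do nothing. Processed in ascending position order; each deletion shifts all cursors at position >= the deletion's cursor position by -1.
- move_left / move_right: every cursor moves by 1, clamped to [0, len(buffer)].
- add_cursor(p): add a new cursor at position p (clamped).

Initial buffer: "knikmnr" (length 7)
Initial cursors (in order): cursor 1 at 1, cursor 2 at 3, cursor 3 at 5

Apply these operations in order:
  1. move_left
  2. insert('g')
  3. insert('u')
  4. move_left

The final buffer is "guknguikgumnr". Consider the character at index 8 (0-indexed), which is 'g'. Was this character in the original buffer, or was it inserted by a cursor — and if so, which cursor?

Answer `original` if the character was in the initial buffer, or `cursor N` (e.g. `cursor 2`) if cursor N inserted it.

Answer: cursor 3

Derivation:
After op 1 (move_left): buffer="knikmnr" (len 7), cursors c1@0 c2@2 c3@4, authorship .......
After op 2 (insert('g')): buffer="gkngikgmnr" (len 10), cursors c1@1 c2@4 c3@7, authorship 1..2..3...
After op 3 (insert('u')): buffer="guknguikgumnr" (len 13), cursors c1@2 c2@6 c3@10, authorship 11..22..33...
After op 4 (move_left): buffer="guknguikgumnr" (len 13), cursors c1@1 c2@5 c3@9, authorship 11..22..33...
Authorship (.=original, N=cursor N): 1 1 . . 2 2 . . 3 3 . . .
Index 8: author = 3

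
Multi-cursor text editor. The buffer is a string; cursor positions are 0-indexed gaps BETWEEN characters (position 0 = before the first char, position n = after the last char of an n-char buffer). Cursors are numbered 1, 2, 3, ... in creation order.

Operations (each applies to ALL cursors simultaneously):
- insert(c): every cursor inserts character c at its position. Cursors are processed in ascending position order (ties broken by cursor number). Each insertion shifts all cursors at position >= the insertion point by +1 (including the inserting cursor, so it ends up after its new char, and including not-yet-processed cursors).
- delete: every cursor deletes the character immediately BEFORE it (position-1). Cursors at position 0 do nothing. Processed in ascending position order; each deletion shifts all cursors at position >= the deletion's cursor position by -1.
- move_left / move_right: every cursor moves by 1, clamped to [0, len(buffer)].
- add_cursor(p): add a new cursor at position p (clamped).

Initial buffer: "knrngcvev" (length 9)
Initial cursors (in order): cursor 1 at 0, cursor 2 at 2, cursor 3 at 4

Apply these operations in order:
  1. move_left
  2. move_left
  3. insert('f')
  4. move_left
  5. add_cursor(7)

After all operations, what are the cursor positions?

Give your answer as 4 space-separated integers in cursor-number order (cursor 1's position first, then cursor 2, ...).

Answer: 1 1 4 7

Derivation:
After op 1 (move_left): buffer="knrngcvev" (len 9), cursors c1@0 c2@1 c3@3, authorship .........
After op 2 (move_left): buffer="knrngcvev" (len 9), cursors c1@0 c2@0 c3@2, authorship .........
After op 3 (insert('f')): buffer="ffknfrngcvev" (len 12), cursors c1@2 c2@2 c3@5, authorship 12..3.......
After op 4 (move_left): buffer="ffknfrngcvev" (len 12), cursors c1@1 c2@1 c3@4, authorship 12..3.......
After op 5 (add_cursor(7)): buffer="ffknfrngcvev" (len 12), cursors c1@1 c2@1 c3@4 c4@7, authorship 12..3.......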